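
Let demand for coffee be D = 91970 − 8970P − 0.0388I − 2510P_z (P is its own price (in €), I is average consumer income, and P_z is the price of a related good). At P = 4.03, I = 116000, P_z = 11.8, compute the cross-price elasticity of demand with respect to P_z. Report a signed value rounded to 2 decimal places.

-1.36

At the given values, D = 91970 − 8970(4.03) − 0.0388(116000) − 2510(11.8) = 21702.1.
∂D/∂P_z = -2510.
E = (-2510) × (11.8/21702.1) = -1.3647…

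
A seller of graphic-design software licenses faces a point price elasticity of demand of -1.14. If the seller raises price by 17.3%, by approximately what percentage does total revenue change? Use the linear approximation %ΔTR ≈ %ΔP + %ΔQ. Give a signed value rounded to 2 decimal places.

%ΔQ ≈ Ed × %ΔP = (-1.14) × (+17.3%) = -19.7220%
%ΔTR ≈ %ΔP + %ΔQ = (+17.3%) + (-19.7220%) = -2.4220%

-2.42%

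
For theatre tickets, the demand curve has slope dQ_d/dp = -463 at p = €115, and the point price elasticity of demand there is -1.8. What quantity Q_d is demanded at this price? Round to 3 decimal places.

Ed = (dQ_d/dp)·(p/Q_d) ⇒ Q_d = (dQ_d/dp)·p/Ed = (-463)·115/(-1.8) = 29580.55555…

29580.556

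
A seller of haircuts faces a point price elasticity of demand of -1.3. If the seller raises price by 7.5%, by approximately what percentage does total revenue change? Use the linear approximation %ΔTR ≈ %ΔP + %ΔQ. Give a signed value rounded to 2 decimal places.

%ΔQ ≈ Ed × %ΔP = (-1.3) × (+7.5%) = -9.7500%
%ΔTR ≈ %ΔP + %ΔQ = (+7.5%) + (-9.7500%) = -2.2500%

-2.25%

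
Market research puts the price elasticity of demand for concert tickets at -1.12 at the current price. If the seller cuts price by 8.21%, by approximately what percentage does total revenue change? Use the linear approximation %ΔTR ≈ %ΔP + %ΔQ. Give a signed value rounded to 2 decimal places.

+0.99%

%ΔQ ≈ Ed × %ΔP = (-1.12) × (-8.21%) = +9.1952%
%ΔTR ≈ %ΔP + %ΔQ = (-8.21%) + (+9.1952%) = +0.9852%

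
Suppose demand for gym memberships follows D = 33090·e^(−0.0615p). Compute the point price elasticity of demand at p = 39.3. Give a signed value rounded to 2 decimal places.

-2.42

dD/dp = −0.0615·D = -181.511. At p = 39.3, D = 2951.4.
Ed = (dD/dp)·(p/D) = (-181.511) × (39.3/2951.4) = -2.4169…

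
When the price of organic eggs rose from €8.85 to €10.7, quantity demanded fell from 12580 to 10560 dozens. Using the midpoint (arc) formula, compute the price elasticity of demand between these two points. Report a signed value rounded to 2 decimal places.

%ΔQ = (10560 − 12580) / [(12580 + 10560)/2] = -2020/11570 = -0.174589…
%ΔP = (10.7 − 8.85) / [(8.85 + 10.7)/2] = 1.85/9.775 = 0.189258…
Arc Ed = %ΔQ / %ΔP = (-2020/11570) / (1.85/9.775) = -0.9224…

-0.92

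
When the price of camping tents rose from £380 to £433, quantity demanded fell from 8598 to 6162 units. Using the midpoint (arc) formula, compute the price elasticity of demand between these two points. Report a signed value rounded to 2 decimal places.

%ΔQ = (6162 − 8598) / [(8598 + 6162)/2] = -2436/7380 = -0.330081…
%ΔP = (433 − 380) / [(380 + 433)/2] = 53/406.5 = 0.130381…
Arc Ed = %ΔQ / %ΔP = (-2436/7380) / (53/406.5) = -2.5316…

-2.53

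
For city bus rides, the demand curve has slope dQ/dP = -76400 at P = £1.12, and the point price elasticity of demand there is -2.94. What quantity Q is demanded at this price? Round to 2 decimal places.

Ed = (dQ/dP)·(P/Q) ⇒ Q = (dQ/dP)·P/Ed = (-76400)·1.12/(-2.94) = 29104.7619…

29104.76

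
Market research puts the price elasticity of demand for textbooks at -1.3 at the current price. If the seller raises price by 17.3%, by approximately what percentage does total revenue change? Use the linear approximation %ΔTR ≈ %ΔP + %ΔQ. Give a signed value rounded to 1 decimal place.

-5.2%

%ΔQ ≈ Ed × %ΔP = (-1.3) × (+17.3%) = -22.4900%
%ΔTR ≈ %ΔP + %ΔQ = (+17.3%) + (-22.4900%) = -5.1900%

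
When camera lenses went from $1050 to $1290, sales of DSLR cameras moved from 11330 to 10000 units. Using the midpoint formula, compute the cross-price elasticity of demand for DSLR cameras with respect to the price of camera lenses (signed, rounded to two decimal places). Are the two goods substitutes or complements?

%ΔQ_{DSLR cameras} = (10000 − 11330)/avg = -1330/10665 = -0.124706…
%ΔP_{camera lenses} = (1290 − 1050)/avg = 240/1170 = 0.205128…
E_cross = (-1330/10665) / (240/1170) = -0.6079…
E_cross < 0 ⇒ the goods are complements.

-0.61; complements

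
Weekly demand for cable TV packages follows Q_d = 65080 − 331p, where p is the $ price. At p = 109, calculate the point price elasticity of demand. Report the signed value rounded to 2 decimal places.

-1.24

dQ_d/dp = −331. At p = 109, Q_d = 65080 − 331(109) = 29001.
Ed = (dQ_d/dp)·(p/Q_d) = −331 × (109/29001) = -1.2440…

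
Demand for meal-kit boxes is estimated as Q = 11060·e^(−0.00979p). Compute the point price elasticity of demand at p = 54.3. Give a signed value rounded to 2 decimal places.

dQ/dp = −0.00979·Q = -63.6309. At p = 54.3, Q = 6499.58.
Ed = (dQ/dp)·(p/Q) = (-63.6309) × (54.3/6499.58) = -0.5315…

-0.53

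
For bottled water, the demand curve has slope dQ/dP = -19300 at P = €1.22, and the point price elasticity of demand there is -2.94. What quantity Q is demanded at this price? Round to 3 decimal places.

Ed = (dQ/dP)·(P/Q) ⇒ Q = (dQ/dP)·P/Ed = (-19300)·1.22/(-2.94) = 8008.84353…

8008.844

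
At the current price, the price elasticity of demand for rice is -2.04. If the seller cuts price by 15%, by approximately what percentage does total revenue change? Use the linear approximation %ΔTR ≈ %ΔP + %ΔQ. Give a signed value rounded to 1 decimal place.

%ΔQ ≈ Ed × %ΔP = (-2.04) × (-15%) = +30.6000%
%ΔTR ≈ %ΔP + %ΔQ = (-15%) + (+30.6000%) = +15.6000%

+15.6%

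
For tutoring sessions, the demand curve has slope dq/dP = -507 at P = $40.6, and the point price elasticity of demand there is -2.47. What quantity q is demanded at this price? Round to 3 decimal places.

Ed = (dq/dP)·(P/q) ⇒ q = (dq/dP)·P/Ed = (-507)·40.6/(-2.47) = 8333.68421…

8333.684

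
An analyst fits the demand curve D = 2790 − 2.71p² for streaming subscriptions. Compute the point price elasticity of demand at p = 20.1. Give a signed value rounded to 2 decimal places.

dD/dp = −2·2.71·p = -108.942. At p = 20.1, D = 1695.1329.
Ed = (dD/dp)·(p/D) = (-108.942) × (20.1/1695.1329) = -1.2917…

-1.29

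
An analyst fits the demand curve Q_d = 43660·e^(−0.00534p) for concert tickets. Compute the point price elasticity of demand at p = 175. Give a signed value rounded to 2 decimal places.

dQ_d/dp = −0.00534·Q_d = -91.575. At p = 175, Q_d = 17148.9.
Ed = (dQ_d/dp)·(p/Q_d) = (-91.575) × (175/17148.9) = -0.9345

-0.93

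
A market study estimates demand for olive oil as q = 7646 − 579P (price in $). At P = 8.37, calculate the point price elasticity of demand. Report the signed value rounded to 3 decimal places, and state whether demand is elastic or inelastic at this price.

-1.731; elastic

dq/dP = −579. At P = 8.37, q = 7646 − 579(8.37) = 2799.77.
Ed = (dq/dP)·(P/q) = −579 × (8.37/2799.77) = -1.73093…
|Ed| = 1.731 > 1, so demand is elastic.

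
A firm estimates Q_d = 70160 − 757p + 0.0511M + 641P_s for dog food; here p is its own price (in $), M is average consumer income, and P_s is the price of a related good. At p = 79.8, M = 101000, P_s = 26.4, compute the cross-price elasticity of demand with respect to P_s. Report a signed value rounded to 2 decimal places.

At the given values, Q_d = 70160 − 757(79.8) + 0.0511(101000) + 641(26.4) = 31834.9.
∂Q_d/∂P_s = 641.
E = (641) × (26.4/31834.9) = 0.5315…

0.53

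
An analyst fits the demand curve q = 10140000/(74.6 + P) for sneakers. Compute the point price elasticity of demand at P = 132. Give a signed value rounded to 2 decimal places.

dq/dP = −10140000/(74.6 + P)² = -237.562. At P = 132, q = 49080.3.
Ed = (dq/dP)·(P/q) = (-237.562) × (132/49080.3) = -0.6389…

-0.64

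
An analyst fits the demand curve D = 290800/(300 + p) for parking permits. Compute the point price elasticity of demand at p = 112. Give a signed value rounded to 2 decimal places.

dD/dp = −290800/(300 + p)² = -1.71317. At p = 112, D = 705.825.
Ed = (dD/dp)·(p/D) = (-1.71317) × (112/705.825) = -0.2718…

-0.27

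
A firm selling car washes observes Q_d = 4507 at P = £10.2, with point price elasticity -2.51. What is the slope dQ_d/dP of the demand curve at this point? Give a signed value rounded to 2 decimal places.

-1109.08

Ed = (dQ_d/dP)·(P/Q_d) ⇒ dQ_d/dP = Ed·Q_d/P = (-2.51)·4507/10.2 = -1109.0754…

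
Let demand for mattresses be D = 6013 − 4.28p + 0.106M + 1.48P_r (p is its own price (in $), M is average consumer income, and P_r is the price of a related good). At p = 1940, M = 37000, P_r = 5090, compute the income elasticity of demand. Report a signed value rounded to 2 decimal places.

0.43

At the given values, D = 6013 − 4.28(1940) + 0.106(37000) + 1.48(5090) = 9165.
∂D/∂M = 0.106.
E = (0.106) × (37000/9165) = 0.4279…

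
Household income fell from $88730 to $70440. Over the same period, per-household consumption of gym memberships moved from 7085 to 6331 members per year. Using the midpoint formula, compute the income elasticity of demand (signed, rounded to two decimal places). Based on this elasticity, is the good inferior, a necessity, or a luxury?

%ΔQ = (6331 − 7085)/[( 7085 + 6331)/2] = -754/6708 = -0.112403…
%ΔIncome = (70440 − 88730)/[( 88730 + 70440)/2] = -18290/79585 = -0.229817…
E_income = (-754/6708) / (-18290/79585) = 0.4890…
0 < E_income < 1 ⇒ normal good, necessity.

0.49; necessity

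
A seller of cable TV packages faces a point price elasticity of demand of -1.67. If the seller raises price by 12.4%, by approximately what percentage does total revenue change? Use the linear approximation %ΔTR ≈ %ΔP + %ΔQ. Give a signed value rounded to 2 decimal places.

%ΔQ ≈ Ed × %ΔP = (-1.67) × (+12.4%) = -20.7080%
%ΔTR ≈ %ΔP + %ΔQ = (+12.4%) + (-20.7080%) = -8.3080%

-8.31%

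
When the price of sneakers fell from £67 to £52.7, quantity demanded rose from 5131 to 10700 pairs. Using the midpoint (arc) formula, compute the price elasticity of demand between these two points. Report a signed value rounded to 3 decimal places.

%ΔQ = (10700 − 5131) / [(5131 + 10700)/2] = 5569/7915.5 = 0.703556…
%ΔP = (52.7 − 67) / [(67 + 52.7)/2] = -14.3/59.85 = -0.238930…
Arc Ed = %ΔQ / %ΔP = (5569/7915.5) / (-14.3/59.85) = -2.94460…

-2.945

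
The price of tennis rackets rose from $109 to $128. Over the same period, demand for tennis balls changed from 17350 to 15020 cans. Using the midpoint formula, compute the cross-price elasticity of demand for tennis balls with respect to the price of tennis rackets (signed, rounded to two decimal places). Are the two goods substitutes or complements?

%ΔQ_{tennis balls} = (15020 − 17350)/avg = -2330/16185 = -0.143960…
%ΔP_{tennis rackets} = (128 − 109)/avg = 19/118.5 = 0.160337…
E_cross = (-2330/16185) / (19/118.5) = -0.8978…
E_cross < 0 ⇒ the goods are complements.

-0.90; complements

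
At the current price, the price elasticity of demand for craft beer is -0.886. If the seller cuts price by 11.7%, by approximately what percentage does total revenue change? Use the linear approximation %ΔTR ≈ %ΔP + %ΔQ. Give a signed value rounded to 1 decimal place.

%ΔQ ≈ Ed × %ΔP = (-0.886) × (-11.7%) = +10.3662%
%ΔTR ≈ %ΔP + %ΔQ = (-11.7%) + (+10.3662%) = -1.3338%

-1.3%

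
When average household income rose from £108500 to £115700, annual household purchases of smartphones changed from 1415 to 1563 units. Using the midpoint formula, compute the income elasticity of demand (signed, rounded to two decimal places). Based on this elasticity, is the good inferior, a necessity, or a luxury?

%ΔQ = (1563 − 1415)/[( 1415 + 1563)/2] = 148/1489 = 0.099395…
%ΔIncome = (115700 − 108500)/[( 108500 + 115700)/2] = 7200/112100 = 0.064228…
E_income = (148/1489) / (7200/112100) = 1.5475…
E_income > 1 ⇒ normal good, luxury.

1.55; luxury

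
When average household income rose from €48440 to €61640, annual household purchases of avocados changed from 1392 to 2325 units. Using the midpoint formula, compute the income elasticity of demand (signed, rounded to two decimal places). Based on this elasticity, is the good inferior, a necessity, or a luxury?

2.09; luxury

%ΔQ = (2325 − 1392)/[( 1392 + 2325)/2] = 933/1858.5 = 0.502017…
%ΔIncome = (61640 − 48440)/[( 48440 + 61640)/2] = 13200/55040 = 0.239825…
E_income = (933/1858.5) / (13200/55040) = 2.0932…
E_income > 1 ⇒ normal good, luxury.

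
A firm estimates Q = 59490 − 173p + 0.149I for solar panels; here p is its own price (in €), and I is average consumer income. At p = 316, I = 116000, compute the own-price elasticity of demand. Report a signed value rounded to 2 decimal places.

-2.47

At the given values, Q = 59490 − 173(316) + 0.149(116000) = 22106.
∂Q/∂p = −173.
E = (-173) × (316/22106) = -2.4729…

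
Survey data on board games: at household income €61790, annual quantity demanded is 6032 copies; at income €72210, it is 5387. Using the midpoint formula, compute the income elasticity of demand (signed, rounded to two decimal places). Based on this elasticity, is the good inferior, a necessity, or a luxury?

-0.73; inferior

%ΔQ = (5387 − 6032)/[( 6032 + 5387)/2] = -645/5709.5 = -0.112969…
%ΔIncome = (72210 − 61790)/[( 61790 + 72210)/2] = 10420/67000 = 0.155522…
E_income = (-645/5709.5) / (10420/67000) = -0.7263…
E_income < 0 ⇒ inferior good.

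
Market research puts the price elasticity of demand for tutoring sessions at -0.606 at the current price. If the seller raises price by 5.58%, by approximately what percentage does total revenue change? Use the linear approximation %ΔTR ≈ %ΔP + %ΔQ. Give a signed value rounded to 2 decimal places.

%ΔQ ≈ Ed × %ΔP = (-0.606) × (+5.58%) = -3.3815%
%ΔTR ≈ %ΔP + %ΔQ = (+5.58%) + (-3.3815%) = +2.1985%

+2.20%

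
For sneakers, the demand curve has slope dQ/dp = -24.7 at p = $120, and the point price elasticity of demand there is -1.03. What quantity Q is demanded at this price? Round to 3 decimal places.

Ed = (dQ/dp)·(p/Q) ⇒ Q = (dQ/dp)·p/Ed = (-24.7)·120/(-1.03) = 2877.66990…

2877.670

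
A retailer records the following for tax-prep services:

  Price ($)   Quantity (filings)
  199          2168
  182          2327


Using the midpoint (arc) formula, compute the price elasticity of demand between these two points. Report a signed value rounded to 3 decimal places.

%ΔQ = (2327 − 2168) / [(2168 + 2327)/2] = 159/2247.5 = 0.070745…
%ΔP = (182 − 199) / [(199 + 182)/2] = -17/190.5 = -0.089238…
Arc Ed = %ΔQ / %ΔP = (159/2247.5) / (-17/190.5) = -0.79276…

-0.793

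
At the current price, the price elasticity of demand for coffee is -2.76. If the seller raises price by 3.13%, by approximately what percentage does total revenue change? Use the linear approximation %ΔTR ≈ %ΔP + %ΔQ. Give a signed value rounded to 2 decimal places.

%ΔQ ≈ Ed × %ΔP = (-2.76) × (+3.13%) = -8.6388%
%ΔTR ≈ %ΔP + %ΔQ = (+3.13%) + (-8.6388%) = -5.5088%

-5.51%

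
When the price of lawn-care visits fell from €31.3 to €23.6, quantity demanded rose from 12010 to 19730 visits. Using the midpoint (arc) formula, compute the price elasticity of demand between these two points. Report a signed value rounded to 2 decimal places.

%ΔQ = (19730 − 12010) / [(12010 + 19730)/2] = 7720/15870 = 0.486452…
%ΔP = (23.6 − 31.3) / [(31.3 + 23.6)/2] = -7.7/27.45 = -0.280510…
Arc Ed = %ΔQ / %ΔP = (7720/15870) / (-7.7/27.45) = -1.7341…

-1.73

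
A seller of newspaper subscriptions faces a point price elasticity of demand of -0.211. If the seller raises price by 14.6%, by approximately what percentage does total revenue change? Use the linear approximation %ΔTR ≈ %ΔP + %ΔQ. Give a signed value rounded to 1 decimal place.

+11.5%

%ΔQ ≈ Ed × %ΔP = (-0.211) × (+14.6%) = -3.0806%
%ΔTR ≈ %ΔP + %ΔQ = (+14.6%) + (-3.0806%) = +11.5194%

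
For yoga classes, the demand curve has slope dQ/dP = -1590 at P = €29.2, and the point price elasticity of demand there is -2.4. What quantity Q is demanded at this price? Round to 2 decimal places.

Ed = (dQ/dP)·(P/Q) ⇒ Q = (dQ/dP)·P/Ed = (-1590)·29.2/(-2.4) = 19345

19345.00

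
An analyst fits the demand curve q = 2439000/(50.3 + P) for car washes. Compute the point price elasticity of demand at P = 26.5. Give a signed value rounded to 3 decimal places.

dq/dP = −2439000/(50.3 + P)² = -413.513. At P = 26.5, q = 31757.8.
Ed = (dq/dP)·(P/q) = (-413.513) × (26.5/31757.8) = -0.34505…

-0.345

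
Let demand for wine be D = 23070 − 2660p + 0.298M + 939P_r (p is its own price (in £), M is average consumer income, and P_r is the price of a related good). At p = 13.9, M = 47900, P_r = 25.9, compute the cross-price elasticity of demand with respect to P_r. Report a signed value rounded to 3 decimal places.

At the given values, D = 23070 − 2660(13.9) + 0.298(47900) + 939(25.9) = 24690.3.
∂D/∂P_r = 939.
E = (939) × (25.9/24690.3) = 0.98500…

0.985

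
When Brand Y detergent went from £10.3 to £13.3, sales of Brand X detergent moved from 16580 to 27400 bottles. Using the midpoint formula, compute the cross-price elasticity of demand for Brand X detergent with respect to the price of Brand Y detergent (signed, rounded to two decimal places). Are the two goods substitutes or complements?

%ΔQ_{Brand X detergent} = (27400 − 16580)/avg = 10820/21990 = 0.492041…
%ΔP_{Brand Y detergent} = (13.3 − 10.3)/avg = 3/11.8 = 0.254237…
E_cross = (10820/21990) / (3/11.8) = 1.9353…
E_cross > 0 ⇒ the goods are substitutes.

1.94; substitutes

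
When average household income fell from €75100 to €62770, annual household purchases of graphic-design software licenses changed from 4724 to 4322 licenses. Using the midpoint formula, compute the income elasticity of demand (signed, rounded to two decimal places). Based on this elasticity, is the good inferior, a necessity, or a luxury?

0.50; necessity

%ΔQ = (4322 − 4724)/[( 4724 + 4322)/2] = -402/4523 = -0.088879…
%ΔIncome = (62770 − 75100)/[( 75100 + 62770)/2] = -12330/68935 = -0.178864…
E_income = (-402/4523) / (-12330/68935) = 0.4969…
0 < E_income < 1 ⇒ normal good, necessity.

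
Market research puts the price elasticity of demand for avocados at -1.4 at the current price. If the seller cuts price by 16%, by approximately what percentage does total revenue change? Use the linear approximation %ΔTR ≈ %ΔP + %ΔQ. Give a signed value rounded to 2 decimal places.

+6.40%

%ΔQ ≈ Ed × %ΔP = (-1.4) × (-16%) = +22.4000%
%ΔTR ≈ %ΔP + %ΔQ = (-16%) + (+22.4000%) = +6.4000%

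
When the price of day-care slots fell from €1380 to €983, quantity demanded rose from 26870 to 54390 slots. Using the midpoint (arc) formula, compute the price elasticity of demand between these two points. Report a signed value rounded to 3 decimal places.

%ΔQ = (54390 − 26870) / [(26870 + 54390)/2] = 27520/40630 = 0.677332…
%ΔP = (983 − 1380) / [(1380 + 983)/2] = -397/1181.5 = -0.336013…
Arc Ed = %ΔQ / %ΔP = (27520/40630) / (-397/1181.5) = -2.01578…

-2.016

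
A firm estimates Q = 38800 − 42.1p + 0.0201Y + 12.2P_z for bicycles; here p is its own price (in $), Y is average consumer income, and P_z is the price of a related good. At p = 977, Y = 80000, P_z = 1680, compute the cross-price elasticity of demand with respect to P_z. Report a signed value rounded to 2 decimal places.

At the given values, Q = 38800 − 42.1(977) + 0.0201(80000) + 12.2(1680) = 19772.3.
∂Q/∂P_z = 12.2.
E = (12.2) × (1680/19772.3) = 1.0366…

1.04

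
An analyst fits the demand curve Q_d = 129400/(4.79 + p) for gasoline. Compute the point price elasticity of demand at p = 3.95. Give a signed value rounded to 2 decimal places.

dQ_d/dp = −129400/(4.79 + p)² = -1693.99. At p = 3.95, Q_d = 14805.5.
Ed = (dQ_d/dp)·(p/Q_d) = (-1693.99) × (3.95/14805.5) = -0.4519…

-0.45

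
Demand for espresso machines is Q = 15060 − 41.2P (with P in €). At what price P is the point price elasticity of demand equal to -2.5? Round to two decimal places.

Ed = −41.2P/(15060 − 41.2P). Set this equal to -2.5:
41.2P = 2.5·(15060 − 41.2P) ⇒ 41.2P(1 + 2.5) = 2.5·15060
P = 2.5·15060 / (41.2·3.5) = 261.0957…

261.10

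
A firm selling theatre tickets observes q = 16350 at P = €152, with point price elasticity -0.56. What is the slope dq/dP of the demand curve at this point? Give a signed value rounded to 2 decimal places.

Ed = (dq/dP)·(P/q) ⇒ dq/dP = Ed·q/P = (-0.56)·16350/152 = -60.2368…

-60.24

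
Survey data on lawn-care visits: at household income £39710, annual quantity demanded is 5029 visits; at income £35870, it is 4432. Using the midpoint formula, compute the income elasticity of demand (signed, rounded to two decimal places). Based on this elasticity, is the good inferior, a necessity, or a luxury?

1.24; luxury

%ΔQ = (4432 − 5029)/[( 5029 + 4432)/2] = -597/4730.5 = -0.126202…
%ΔIncome = (35870 − 39710)/[( 39710 + 35870)/2] = -3840/37790 = -0.101614…
E_income = (-597/4730.5) / (-3840/37790) = 1.2419…
E_income > 1 ⇒ normal good, luxury.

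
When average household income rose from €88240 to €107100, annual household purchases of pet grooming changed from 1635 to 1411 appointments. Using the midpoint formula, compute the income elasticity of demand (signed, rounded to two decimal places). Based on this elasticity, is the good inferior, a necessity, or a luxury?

%ΔQ = (1411 − 1635)/[( 1635 + 1411)/2] = -224/1523 = -0.147078…
%ΔIncome = (107100 − 88240)/[( 88240 + 107100)/2] = 18860/97670 = 0.193099…
E_income = (-224/1523) / (18860/97670) = -0.7616…
E_income < 0 ⇒ inferior good.

-0.76; inferior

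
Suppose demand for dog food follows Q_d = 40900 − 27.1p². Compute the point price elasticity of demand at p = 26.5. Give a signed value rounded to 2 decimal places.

dQ_d/dp = −2·27.1·p = -1436.3. At p = 26.5, Q_d = 21869.025.
Ed = (dQ_d/dp)·(p/Q_d) = (-1436.3) × (26.5/21869.025) = -1.7404…

-1.74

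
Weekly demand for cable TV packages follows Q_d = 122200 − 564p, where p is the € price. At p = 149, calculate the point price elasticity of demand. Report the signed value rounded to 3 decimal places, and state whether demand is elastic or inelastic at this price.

-2.202; elastic

dQ_d/dp = −564. At p = 149, Q_d = 122200 − 564(149) = 38164.
Ed = (dQ_d/dp)·(p/Q_d) = −564 × (149/38164) = -2.20197…
|Ed| = 2.202 > 1, so demand is elastic.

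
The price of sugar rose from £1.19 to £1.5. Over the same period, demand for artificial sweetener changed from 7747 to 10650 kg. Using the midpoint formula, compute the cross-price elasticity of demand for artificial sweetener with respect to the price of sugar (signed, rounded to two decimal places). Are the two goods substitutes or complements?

%ΔQ_{artificial sweetener} = (10650 − 7747)/avg = 2903/9198.5 = 0.315594…
%ΔP_{sugar} = (1.5 − 1.19)/avg = 0.31/1.345 = 0.230483…
E_cross = (2903/9198.5) / (0.31/1.345) = 1.3692…
E_cross > 0 ⇒ the goods are substitutes.

1.37; substitutes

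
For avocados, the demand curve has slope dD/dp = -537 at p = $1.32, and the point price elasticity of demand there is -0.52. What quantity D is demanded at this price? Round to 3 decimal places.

1363.154

Ed = (dD/dp)·(p/D) ⇒ D = (dD/dp)·p/Ed = (-537)·1.32/(-0.52) = 1363.15384…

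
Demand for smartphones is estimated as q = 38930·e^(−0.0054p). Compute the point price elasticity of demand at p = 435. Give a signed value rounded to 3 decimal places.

-2.349

dq/dp = −0.0054·q = -20.0688. At p = 435, q = 3716.44.
Ed = (dq/dp)·(p/q) = (-20.0688) × (435/3716.44) = -2.349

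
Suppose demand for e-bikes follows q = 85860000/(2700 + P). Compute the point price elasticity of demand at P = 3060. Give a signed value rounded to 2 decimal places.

-0.53

dq/dP = −85860000/(2700 + P)² = -2.58789. At P = 3060, q = 14906.2.
Ed = (dq/dP)·(P/q) = (-2.58789) × (3060/14906.2) = -0.5312…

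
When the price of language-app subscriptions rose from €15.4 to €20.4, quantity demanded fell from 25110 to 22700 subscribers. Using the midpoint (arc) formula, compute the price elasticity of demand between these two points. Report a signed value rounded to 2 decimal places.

-0.36

%ΔQ = (22700 − 25110) / [(25110 + 22700)/2] = -2410/23905 = -0.100815…
%ΔP = (20.4 − 15.4) / [(15.4 + 20.4)/2] = 5/17.9 = 0.279329…
Arc Ed = %ΔQ / %ΔP = (-2410/23905) / (5/17.9) = -0.3609…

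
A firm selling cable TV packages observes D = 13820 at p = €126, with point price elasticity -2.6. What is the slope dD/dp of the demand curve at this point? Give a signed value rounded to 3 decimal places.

Ed = (dD/dp)·(p/D) ⇒ dD/dp = Ed·D/p = (-2.6)·13820/126 = -285.17460…

-285.175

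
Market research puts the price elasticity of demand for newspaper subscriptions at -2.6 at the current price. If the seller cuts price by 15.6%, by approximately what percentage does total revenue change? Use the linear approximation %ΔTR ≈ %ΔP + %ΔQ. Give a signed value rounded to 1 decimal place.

+25.0%

%ΔQ ≈ Ed × %ΔP = (-2.6) × (-15.6%) = +40.5600%
%ΔTR ≈ %ΔP + %ΔQ = (-15.6%) + (+40.5600%) = +24.9600%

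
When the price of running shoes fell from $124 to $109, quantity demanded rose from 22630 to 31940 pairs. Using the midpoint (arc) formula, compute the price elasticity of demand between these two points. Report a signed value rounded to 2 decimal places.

-2.65

%ΔQ = (31940 − 22630) / [(22630 + 31940)/2] = 9310/27285 = 0.341213…
%ΔP = (109 − 124) / [(124 + 109)/2] = -15/116.5 = -0.128755…
Arc Ed = %ΔQ / %ΔP = (9310/27285) / (-15/116.5) = -2.6500…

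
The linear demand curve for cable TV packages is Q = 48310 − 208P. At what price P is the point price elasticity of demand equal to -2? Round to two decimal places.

154.84

Ed = −208P/(48310 − 208P). Set this equal to -2:
208P = 2·(48310 − 208P) ⇒ 208P(1 + 2) = 2·48310
P = 2·48310 / (208·3) = 154.8397…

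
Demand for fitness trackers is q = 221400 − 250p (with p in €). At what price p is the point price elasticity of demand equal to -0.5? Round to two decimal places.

Ed = −250p/(221400 − 250p). Set this equal to -0.5:
250p = 0.5·(221400 − 250p) ⇒ 250p(1 + 0.5) = 0.5·221400
p = 0.5·221400 / (250·1.5) = 295.2

295.20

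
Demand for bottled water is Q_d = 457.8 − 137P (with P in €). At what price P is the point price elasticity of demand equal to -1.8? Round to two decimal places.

Ed = −137P/(457.8 − 137P). Set this equal to -1.8:
137P = 1.8·(457.8 − 137P) ⇒ 137P(1 + 1.8) = 1.8·457.8
P = 1.8·457.8 / (137·2.8) = 2.1481…

2.15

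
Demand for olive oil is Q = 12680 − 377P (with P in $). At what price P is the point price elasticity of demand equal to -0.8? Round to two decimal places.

14.95

Ed = −377P/(12680 − 377P). Set this equal to -0.8:
377P = 0.8·(12680 − 377P) ⇒ 377P(1 + 0.8) = 0.8·12680
P = 0.8·12680 / (377·1.8) = 14.9484…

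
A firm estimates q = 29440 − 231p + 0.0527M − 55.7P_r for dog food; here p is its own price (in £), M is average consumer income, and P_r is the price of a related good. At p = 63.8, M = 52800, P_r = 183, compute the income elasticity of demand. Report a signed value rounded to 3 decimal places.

At the given values, q = 29440 − 231(63.8) + 0.0527(52800) − 55.7(183) = 7291.66.
∂q/∂M = 0.0527.
E = (0.0527) × (52800/7291.66) = 0.38160…

0.382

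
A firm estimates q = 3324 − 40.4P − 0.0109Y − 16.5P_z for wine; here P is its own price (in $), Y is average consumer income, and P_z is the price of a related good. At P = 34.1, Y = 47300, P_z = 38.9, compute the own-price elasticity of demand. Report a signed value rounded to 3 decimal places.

At the given values, q = 3324 − 40.4(34.1) − 0.0109(47300) − 16.5(38.9) = 788.94.
∂q/∂P = −40.4.
E = (-40.4) × (34.1/788.94) = -1.74619…

-1.746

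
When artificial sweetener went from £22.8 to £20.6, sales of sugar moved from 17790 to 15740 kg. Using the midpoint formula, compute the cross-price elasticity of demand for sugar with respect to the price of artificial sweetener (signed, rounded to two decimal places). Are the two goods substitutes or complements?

1.21; substitutes

%ΔQ_{sugar} = (15740 − 17790)/avg = -2050/16765 = -0.122278…
%ΔP_{artificial sweetener} = (20.6 − 22.8)/avg = -2.2/21.7 = -0.101382…
E_cross = (-2050/16765) / (-2.2/21.7) = 1.2061…
E_cross > 0 ⇒ the goods are substitutes.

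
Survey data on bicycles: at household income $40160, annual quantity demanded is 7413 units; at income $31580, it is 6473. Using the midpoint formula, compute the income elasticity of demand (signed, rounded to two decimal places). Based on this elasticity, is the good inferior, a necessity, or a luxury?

0.57; necessity

%ΔQ = (6473 − 7413)/[( 7413 + 6473)/2] = -940/6943 = -0.135388…
%ΔIncome = (31580 − 40160)/[( 40160 + 31580)/2] = -8580/35870 = -0.239197…
E_income = (-940/6943) / (-8580/35870) = 0.5660…
0 < E_income < 1 ⇒ normal good, necessity.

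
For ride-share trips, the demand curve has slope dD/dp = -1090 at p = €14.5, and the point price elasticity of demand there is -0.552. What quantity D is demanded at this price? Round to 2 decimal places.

Ed = (dD/dp)·(p/D) ⇒ D = (dD/dp)·p/Ed = (-1090)·14.5/(-0.552) = 28632.2463…

28632.25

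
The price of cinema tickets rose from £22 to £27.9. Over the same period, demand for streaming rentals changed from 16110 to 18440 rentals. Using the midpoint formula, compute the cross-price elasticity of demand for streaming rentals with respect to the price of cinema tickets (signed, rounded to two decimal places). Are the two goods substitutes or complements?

0.57; substitutes

%ΔQ_{streaming rentals} = (18440 − 16110)/avg = 2330/17275 = 0.134876…
%ΔP_{cinema tickets} = (27.9 − 22)/avg = 5.9/24.95 = 0.236472…
E_cross = (2330/17275) / (5.9/24.95) = 0.5703…
E_cross > 0 ⇒ the goods are substitutes.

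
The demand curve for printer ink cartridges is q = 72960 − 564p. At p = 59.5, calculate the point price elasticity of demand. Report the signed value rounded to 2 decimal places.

dq/dp = −564. At p = 59.5, q = 72960 − 564(59.5) = 39402.
Ed = (dq/dp)·(p/q) = −564 × (59.5/39402) = -0.8516…

-0.85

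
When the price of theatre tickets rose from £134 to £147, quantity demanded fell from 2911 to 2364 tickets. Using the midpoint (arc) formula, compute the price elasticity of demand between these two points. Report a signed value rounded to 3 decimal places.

-2.241

%ΔQ = (2364 − 2911) / [(2911 + 2364)/2] = -547/2637.5 = -0.207393…
%ΔP = (147 − 134) / [(134 + 147)/2] = 13/140.5 = 0.092526…
Arc Ed = %ΔQ / %ΔP = (-547/2637.5) / (13/140.5) = -2.24144…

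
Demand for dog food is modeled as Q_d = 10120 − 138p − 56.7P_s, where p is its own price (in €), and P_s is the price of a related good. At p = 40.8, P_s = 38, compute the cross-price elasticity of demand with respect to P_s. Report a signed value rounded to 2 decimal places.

At the given values, Q_d = 10120 − 138(40.8) − 56.7(38) = 2335.
∂Q_d/∂P_s = -56.7.
E = (-56.7) × (38/2335) = -0.9227…

-0.92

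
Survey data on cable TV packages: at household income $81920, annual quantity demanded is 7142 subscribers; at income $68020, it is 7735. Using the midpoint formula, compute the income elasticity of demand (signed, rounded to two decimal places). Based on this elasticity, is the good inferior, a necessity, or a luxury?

-0.43; inferior

%ΔQ = (7735 − 7142)/[( 7142 + 7735)/2] = 593/7438.5 = 0.079720…
%ΔIncome = (68020 − 81920)/[( 81920 + 68020)/2] = -13900/74970 = -0.185407…
E_income = (593/7438.5) / (-13900/74970) = -0.4299…
E_income < 0 ⇒ inferior good.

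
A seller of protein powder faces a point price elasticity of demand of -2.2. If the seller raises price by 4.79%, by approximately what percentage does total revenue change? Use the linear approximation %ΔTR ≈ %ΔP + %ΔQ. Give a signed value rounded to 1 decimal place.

%ΔQ ≈ Ed × %ΔP = (-2.2) × (+4.79%) = -10.5380%
%ΔTR ≈ %ΔP + %ΔQ = (+4.79%) + (-10.5380%) = -5.7480%

-5.7%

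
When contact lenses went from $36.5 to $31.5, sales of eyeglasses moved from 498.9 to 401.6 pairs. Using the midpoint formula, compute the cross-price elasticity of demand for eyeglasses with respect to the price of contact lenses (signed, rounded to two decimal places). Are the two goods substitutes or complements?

1.47; substitutes

%ΔQ_{eyeglasses} = (401.6 − 498.9)/avg = -97.3/450.25 = -0.216102…
%ΔP_{contact lenses} = (31.5 − 36.5)/avg = -5/34 = -0.147058…
E_cross = (-97.3/450.25) / (-5/34) = 1.4694…
E_cross > 0 ⇒ the goods are substitutes.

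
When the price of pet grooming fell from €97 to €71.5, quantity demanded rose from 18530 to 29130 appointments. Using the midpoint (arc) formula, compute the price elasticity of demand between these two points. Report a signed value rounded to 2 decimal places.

%ΔQ = (29130 − 18530) / [(18530 + 29130)/2] = 10600/23830 = 0.444817…
%ΔP = (71.5 − 97) / [(97 + 71.5)/2] = -25.5/84.25 = -0.302670…
Arc Ed = %ΔQ / %ΔP = (10600/23830) / (-25.5/84.25) = -1.4696…

-1.47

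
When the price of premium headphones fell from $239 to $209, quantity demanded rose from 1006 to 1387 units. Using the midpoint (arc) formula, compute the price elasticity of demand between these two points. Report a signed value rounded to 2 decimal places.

%ΔQ = (1387 − 1006) / [(1006 + 1387)/2] = 381/1196.5 = 0.318428…
%ΔP = (209 − 239) / [(239 + 209)/2] = -30/224 = -0.133928…
Arc Ed = %ΔQ / %ΔP = (381/1196.5) / (-30/224) = -2.3776…

-2.38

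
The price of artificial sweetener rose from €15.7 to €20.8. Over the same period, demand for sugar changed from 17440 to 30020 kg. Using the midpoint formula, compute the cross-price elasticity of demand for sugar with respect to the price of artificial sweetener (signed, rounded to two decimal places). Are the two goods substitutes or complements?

%ΔQ_{sugar} = (30020 − 17440)/avg = 12580/23730 = 0.530130…
%ΔP_{artificial sweetener} = (20.8 − 15.7)/avg = 5.1/18.25 = 0.279452…
E_cross = (12580/23730) / (5.1/18.25) = 1.8970…
E_cross > 0 ⇒ the goods are substitutes.

1.90; substitutes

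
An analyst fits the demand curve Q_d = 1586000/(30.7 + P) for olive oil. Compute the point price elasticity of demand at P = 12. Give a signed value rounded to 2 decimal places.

-0.28

dQ_d/dP = −1586000/(30.7 + P)² = -869.856. At P = 12, Q_d = 37142.9.
Ed = (dQ_d/dP)·(P/Q_d) = (-869.856) × (12/37142.9) = -0.2810…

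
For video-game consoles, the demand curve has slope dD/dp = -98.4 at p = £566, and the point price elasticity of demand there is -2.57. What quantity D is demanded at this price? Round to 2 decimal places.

21670.97

Ed = (dD/dp)·(p/D) ⇒ D = (dD/dp)·p/Ed = (-98.4)·566/(-2.57) = 21670.9727…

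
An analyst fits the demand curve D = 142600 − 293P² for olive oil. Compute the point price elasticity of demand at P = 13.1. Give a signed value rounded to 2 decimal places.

dD/dP = −2·293·P = -7676.6. At P = 13.1, D = 92318.27.
Ed = (dD/dP)·(P/D) = (-7676.6) × (13.1/92318.27) = -1.0893…

-1.09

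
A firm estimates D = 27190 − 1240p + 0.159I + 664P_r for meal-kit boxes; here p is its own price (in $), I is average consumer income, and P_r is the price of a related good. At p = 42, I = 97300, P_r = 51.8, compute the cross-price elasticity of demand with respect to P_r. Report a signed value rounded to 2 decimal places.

At the given values, D = 27190 − 1240(42) + 0.159(97300) + 664(51.8) = 24975.9.
∂D/∂P_r = 664.
E = (664) × (51.8/24975.9) = 1.3771…

1.38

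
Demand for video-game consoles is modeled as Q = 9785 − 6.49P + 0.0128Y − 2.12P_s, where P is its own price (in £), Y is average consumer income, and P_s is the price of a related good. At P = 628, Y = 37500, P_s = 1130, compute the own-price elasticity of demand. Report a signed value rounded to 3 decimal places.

At the given values, Q = 9785 − 6.49(628) + 0.0128(37500) − 2.12(1130) = 3793.68.
∂Q/∂P = −6.49.
E = (-6.49) × (628/3793.68) = -1.07434…

-1.074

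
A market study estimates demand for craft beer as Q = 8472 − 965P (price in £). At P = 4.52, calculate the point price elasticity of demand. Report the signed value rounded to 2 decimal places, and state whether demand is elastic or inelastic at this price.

-1.06; elastic

dQ/dP = −965. At P = 4.52, Q = 8472 − 965(4.52) = 4110.2.
Ed = (dQ/dP)·(P/Q) = −965 × (4.52/4110.2) = -1.0612…
|Ed| = 1.06 > 1, so demand is elastic.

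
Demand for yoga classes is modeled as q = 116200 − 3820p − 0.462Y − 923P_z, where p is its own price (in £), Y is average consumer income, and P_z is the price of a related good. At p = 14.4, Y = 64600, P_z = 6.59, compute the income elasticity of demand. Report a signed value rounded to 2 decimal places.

At the given values, q = 116200 − 3820(14.4) − 0.462(64600) − 923(6.59) = 25264.23.
∂q/∂Y = -0.462.
E = (-0.462) × (64600/25264.23) = -1.1813…

-1.18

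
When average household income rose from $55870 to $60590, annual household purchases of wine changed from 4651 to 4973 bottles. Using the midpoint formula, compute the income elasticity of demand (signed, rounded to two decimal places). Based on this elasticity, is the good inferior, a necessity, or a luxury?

%ΔQ = (4973 − 4651)/[( 4651 + 4973)/2] = 322/4812 = 0.066916…
%ΔIncome = (60590 − 55870)/[( 55870 + 60590)/2] = 4720/58230 = 0.081057…
E_income = (322/4812) / (4720/58230) = 0.8255…
0 < E_income < 1 ⇒ normal good, necessity.

0.83; necessity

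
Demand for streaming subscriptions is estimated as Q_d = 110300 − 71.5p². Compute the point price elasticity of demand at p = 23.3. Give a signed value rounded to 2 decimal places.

dQ_d/dp = −2·71.5·p = -3331.9. At p = 23.3, Q_d = 71483.365.
Ed = (dQ_d/dp)·(p/Q_d) = (-3331.9) × (23.3/71483.365) = -1.0860…

-1.09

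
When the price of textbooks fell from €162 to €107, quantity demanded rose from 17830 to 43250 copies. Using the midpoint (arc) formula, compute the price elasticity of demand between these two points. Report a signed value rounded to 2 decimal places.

-2.04

%ΔQ = (43250 − 17830) / [(17830 + 43250)/2] = 25420/30540 = 0.832351…
%ΔP = (107 − 162) / [(162 + 107)/2] = -55/134.5 = -0.408921…
Arc Ed = %ΔQ / %ΔP = (25420/30540) / (-55/134.5) = -2.0354…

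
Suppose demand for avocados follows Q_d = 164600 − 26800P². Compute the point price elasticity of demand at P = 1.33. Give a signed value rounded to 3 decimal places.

dQ_d/dP = −2·26800·P = -71288. At P = 1.33, Q_d = 117193.48.
Ed = (dQ_d/dP)·(P/Q_d) = (-71288) × (1.33/117193.48) = -0.80902…

-0.809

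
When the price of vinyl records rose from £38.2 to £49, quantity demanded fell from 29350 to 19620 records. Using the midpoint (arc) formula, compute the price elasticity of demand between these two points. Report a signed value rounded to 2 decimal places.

-1.60

%ΔQ = (19620 − 29350) / [(29350 + 19620)/2] = -9730/24485 = -0.397386…
%ΔP = (49 − 38.2) / [(38.2 + 49)/2] = 10.8/43.6 = 0.247706…
Arc Ed = %ΔQ / %ΔP = (-9730/24485) / (10.8/43.6) = -1.6042…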